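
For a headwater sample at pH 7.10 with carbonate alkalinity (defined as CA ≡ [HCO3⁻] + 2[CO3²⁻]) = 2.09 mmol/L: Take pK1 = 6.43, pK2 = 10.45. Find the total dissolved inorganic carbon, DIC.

DIC = 2.54 mmol/L

CA = [HCO3⁻] + 2[CO3²⁻] = (α₁ + 2α₂)·DIC
At pH 7.10: [H⁺]/K1 = 10^-0.67 = 0.21380, K2/[H⁺] = 10^-3.35 = 0.00044668
α₁ = 1/(1 + 0.21380 + 0.00044668) = 1/1.2142 = 0.8236; α₂ = α₁·K2/[H⁺] = 0.0003679
α₁ + 2α₂ = 0.8243
DIC = CA / (α₁ + 2α₂) = 2.09 / 0.8243 = 2.54 mmol/L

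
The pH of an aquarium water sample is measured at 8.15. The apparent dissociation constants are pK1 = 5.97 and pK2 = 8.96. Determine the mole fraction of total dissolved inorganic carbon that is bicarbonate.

α₁ = 1 / (1 + [H⁺]/K1 + K2/[H⁺]) = 1 / (1 + 10^-2.18 + 10^-0.81)
   = 1 / (1 + 0.0066069 + 0.15488) = 1/1.1615 = 0.8610

α₁ = 0.861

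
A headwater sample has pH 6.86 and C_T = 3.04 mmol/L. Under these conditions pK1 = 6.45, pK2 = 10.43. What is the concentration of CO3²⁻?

α₂ = 1 / (1 + [H⁺]/K2 + [H⁺]²/(K1K2)) = 1 / (1 + 10^+3.57 + 10^+3.16)
   = 1 / (1 + 3715.4 + 1445.4) = 1/5161.8 = 0.0001937
[CO3²⁻] = α₂ × DIC = 0.0001937 × 3.04 = 0.000589 mmol/L = 0.589 μmol/L

[CO3²⁻] = 0.589 μmol/L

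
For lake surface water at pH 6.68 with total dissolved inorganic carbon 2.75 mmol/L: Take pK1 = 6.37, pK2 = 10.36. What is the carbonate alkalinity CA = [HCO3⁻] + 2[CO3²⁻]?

CA = 1.85 mmol/L

CA = [HCO3⁻] + 2[CO3²⁻] = (α₁ + 2α₂)·DIC
At pH 6.68: [H⁺]/K1 = 10^-0.31 = 0.48978, K2/[H⁺] = 10^-3.68 = 0.00020893
α₁ = 1/(1 + 0.48978 + 0.00020893) = 1/1.4900 = 0.6711; α₂ = α₁·K2/[H⁺] = 0.0001402
α₁ + 2α₂ = 0.6714
CA = 0.6714 × 2.75 = 1.85 mmol/L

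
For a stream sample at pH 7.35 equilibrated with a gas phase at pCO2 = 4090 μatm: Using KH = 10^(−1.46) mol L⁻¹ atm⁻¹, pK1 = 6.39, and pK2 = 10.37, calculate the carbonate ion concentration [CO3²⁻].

[CO3²⁻] = 1.24 μmol/L

[CO2*] = KH · pCO2 = 10^(−1.46) × 4090×10^-6 = 1.418×10^-4 mol/L
α₀ = 1/(1 + K1/[H⁺] + K1K2/[H⁺]²) = 1/(1 + 10^+0.96 + 10^-2.06) = 0.09873
DIC = [CO2*]/α₀ = 1.418×10^-4 / 0.09873 = 1.436 mmol/L
[CO3²⁻] = α₂·DIC; α₂ = 0.0008599, so [CO3²⁻] = 0.0008599 × 1.436 = 0.00124 mmol/L = 1.24 μmol/L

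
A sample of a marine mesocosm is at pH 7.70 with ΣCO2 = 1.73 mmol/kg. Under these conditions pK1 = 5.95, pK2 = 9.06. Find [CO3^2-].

[CO3²⁻] = 0.0711 mmol/kg

α₂ = 1 / (1 + [H⁺]/K2 + [H⁺]²/(K1K2)) = 1 / (1 + 10^+1.36 + 10^-0.39)
   = 1 / (1 + 22.909 + 0.40738) = 1/24.316 = 0.04113
[CO3²⁻] = α₂ × DIC = 0.04113 × 1.73 = 0.0711 mmol/kg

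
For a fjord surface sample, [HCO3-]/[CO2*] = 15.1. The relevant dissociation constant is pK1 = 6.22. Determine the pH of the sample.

pH = 7.40

From K1 = [H⁺][HCO3-]/[CO2*]:  pH = pK1 + log₁₀([HCO3-]/[CO2*])
log₁₀(15.1) = +1.179
pH = 6.22 + (+1.179) = 7.40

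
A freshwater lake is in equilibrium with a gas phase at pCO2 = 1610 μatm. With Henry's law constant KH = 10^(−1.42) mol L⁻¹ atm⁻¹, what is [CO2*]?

KH = 10^(−1.42) = 3.802×10^-2 mol L⁻¹ atm⁻¹
[CO2*] = KH · pCO2 = 3.802×10^-2 × 1610×10^-6 atm = 6.12×10^-5 mol/L

[CO2*] = 61.2 μmol/L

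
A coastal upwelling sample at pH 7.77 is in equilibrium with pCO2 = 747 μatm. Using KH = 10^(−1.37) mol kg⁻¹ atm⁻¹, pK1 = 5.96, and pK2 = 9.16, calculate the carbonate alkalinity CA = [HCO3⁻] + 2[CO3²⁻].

[CO2*] = KH · pCO2 = 10^(−1.37) × 747×10^-6 = 3.187×10^-5 mol/kg
α₀ = 1/(1 + K1/[H⁺] + K1K2/[H⁺]²) = 1/(1 + 10^+1.81 + 10^+0.42) = 0.01466
DIC = [CO2*]/α₀ = 3.187×10^-5 / 0.01466 = 2.173 mmol/kg
CA = (α₁ + 2α₂)·DIC = (0.9468 + 2×0.03857) × 2.173 = 2.23 mmol/kg

CA = 2.23 mmol/kg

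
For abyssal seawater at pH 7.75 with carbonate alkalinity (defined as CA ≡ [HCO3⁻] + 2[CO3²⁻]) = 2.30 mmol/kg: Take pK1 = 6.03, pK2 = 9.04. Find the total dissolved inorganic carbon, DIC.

DIC = 2.23 mmol/kg

CA = [HCO3⁻] + 2[CO3²⁻] = (α₁ + 2α₂)·DIC
At pH 7.75: [H⁺]/K1 = 10^-1.72 = 0.019055, K2/[H⁺] = 10^-1.29 = 0.051286
α₁ = 1/(1 + 0.019055 + 0.051286) = 1/1.0703 = 0.9343; α₂ = α₁·K2/[H⁺] = 0.04792
α₁ + 2α₂ = 1.0301
DIC = CA / (α₁ + 2α₂) = 2.30 / 1.0301 = 2.23 mmol/kg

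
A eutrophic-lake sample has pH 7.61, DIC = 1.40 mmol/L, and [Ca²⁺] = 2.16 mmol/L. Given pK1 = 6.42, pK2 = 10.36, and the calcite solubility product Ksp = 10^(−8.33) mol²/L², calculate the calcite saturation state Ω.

α₂ = 1 / (1 + [H⁺]/K2 + [H⁺]²/(K1K2)) = 1 / (1 + 10^+2.75 + 10^+1.56)
   = 1 / (1 + 562.34 + 36.308) = 1/599.65 = 0.001668
[CO3²⁻] = α₂ × DIC = 0.001668 × 1.40 = 0.002335 mmol/L = 2.335 μmol/L
Ksp = 10^(−8.33) = 4.677×10^-9
Ω = [Ca²⁺][CO3²⁻]/Ksp = (2.16×10^-3)(2.335×10^-6) / 4.677×10^-9 = 1.08

Ω = 1.08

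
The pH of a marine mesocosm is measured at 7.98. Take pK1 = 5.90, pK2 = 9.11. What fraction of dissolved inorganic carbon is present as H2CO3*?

α₀ = 1 / (1 + K1/[H⁺] + K1K2/[H⁺]²) = 1 / (1 + 10^+2.08 + 10^+0.95)
   = 1 / (1 + 120.23 + 8.9125) = 1/130.14 = 0.007684

α₀ = 0.00768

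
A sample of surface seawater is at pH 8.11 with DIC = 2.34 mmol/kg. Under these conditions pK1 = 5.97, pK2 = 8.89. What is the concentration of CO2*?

α₀ = 1 / (1 + K1/[H⁺] + K1K2/[H⁺]²) = 1 / (1 + 10^+2.14 + 10^+1.36)
   = 1 / (1 + 138.04 + 22.909) = 1/161.95 = 0.006175
[CO2*] = α₀ × DIC = 0.006175 × 2.34 = 0.0144 mmol/kg = 14.4 μmol/kg

[CO2*] = 14.4 μmol/kg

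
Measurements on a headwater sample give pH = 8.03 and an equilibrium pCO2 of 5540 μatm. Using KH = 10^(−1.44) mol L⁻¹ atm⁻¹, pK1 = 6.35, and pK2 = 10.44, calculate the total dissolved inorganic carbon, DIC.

[CO2*] = KH · pCO2 = 10^(−1.44) × 5540×10^-6 = 2.011×10^-4 mol/L
α₀ = 1/(1 + K1/[H⁺] + K1K2/[H⁺]²) = 1/(1 + 10^+1.68 + 10^-0.73) = 0.02039
DIC = [CO2*]/α₀ = 2.011×10^-4 / 0.02039 = 9.87 mmol/L

DIC = 9.87 mmol/L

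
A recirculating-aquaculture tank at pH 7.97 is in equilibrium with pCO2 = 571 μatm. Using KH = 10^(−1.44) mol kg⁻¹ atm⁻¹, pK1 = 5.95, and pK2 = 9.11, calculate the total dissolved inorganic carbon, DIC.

[CO2*] = KH · pCO2 = 10^(−1.44) × 571×10^-6 = 2.073×10^-5 mol/kg
α₀ = 1/(1 + K1/[H⁺] + K1K2/[H⁺]²) = 1/(1 + 10^+2.02 + 10^+0.88) = 0.008826
DIC = [CO2*]/α₀ = 2.073×10^-5 / 0.008826 = 2.35 mmol/kg

DIC = 2.35 mmol/kg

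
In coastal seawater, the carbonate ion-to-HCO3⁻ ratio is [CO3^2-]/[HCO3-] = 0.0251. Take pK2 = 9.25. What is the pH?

From K2 = [H⁺][CO3^2-]/[HCO3-]:  pH = pK2 + log₁₀([CO3^2-]/[HCO3-])
log₁₀(0.0251) = -1.600
pH = 9.25 + (-1.600) = 7.65

pH = 7.65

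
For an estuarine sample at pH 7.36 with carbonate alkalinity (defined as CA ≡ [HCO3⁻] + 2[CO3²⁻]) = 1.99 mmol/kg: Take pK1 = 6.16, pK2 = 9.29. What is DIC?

CA = [HCO3⁻] + 2[CO3²⁻] = (α₁ + 2α₂)·DIC
At pH 7.36: [H⁺]/K1 = 10^-1.20 = 0.063096, K2/[H⁺] = 10^-1.93 = 0.011749
α₁ = 1/(1 + 0.063096 + 0.011749) = 1/1.0748 = 0.9304; α₂ = α₁·K2/[H⁺] = 0.01093
α₁ + 2α₂ = 0.9522
DIC = CA / (α₁ + 2α₂) = 1.99 / 0.9522 = 2.09 mmol/kg

DIC = 2.09 mmol/kg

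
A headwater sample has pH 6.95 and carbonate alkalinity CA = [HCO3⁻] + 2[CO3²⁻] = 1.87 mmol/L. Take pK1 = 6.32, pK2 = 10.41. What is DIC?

DIC = 2.31 mmol/L

CA = [HCO3⁻] + 2[CO3²⁻] = (α₁ + 2α₂)·DIC
At pH 6.95: [H⁺]/K1 = 10^-0.63 = 0.23442, K2/[H⁺] = 10^-3.46 = 0.00034674
α₁ = 1/(1 + 0.23442 + 0.00034674) = 1/1.2348 = 0.8099; α₂ = α₁·K2/[H⁺] = 0.0002808
α₁ + 2α₂ = 0.8104
DIC = CA / (α₁ + 2α₂) = 1.87 / 0.8104 = 2.31 mmol/L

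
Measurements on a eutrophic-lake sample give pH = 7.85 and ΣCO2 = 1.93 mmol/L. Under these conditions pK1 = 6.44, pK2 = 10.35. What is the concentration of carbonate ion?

α₂ = 1 / (1 + [H⁺]/K2 + [H⁺]²/(K1K2)) = 1 / (1 + 10^+2.50 + 10^+1.09)
   = 1 / (1 + 316.23 + 12.303) = 1/329.53 = 0.003035
[CO3²⁻] = α₂ × DIC = 0.003035 × 1.93 = 0.00586 mmol/L = 5.86 μmol/L

[CO3²⁻] = 5.86 μmol/L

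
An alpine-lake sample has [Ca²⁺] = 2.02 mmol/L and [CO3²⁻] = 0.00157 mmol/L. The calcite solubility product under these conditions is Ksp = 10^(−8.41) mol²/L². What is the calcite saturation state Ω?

Ω = 0.815

Ksp = 10^(−8.41) = 3.890×10^-9
Ω = [Ca²⁺][CO3²⁻]/Ksp = (2.02×10^-3)(0.00157×10^-3) / 3.890×10^-9 = 0.815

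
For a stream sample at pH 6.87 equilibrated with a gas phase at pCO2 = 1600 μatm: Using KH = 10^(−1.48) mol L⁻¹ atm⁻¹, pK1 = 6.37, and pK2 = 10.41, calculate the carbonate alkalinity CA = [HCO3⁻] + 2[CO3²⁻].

CA = 0.168 mmol/L

[CO2*] = KH · pCO2 = 10^(−1.48) × 1600×10^-6 = 5.298×10^-5 mol/L
α₀ = 1/(1 + K1/[H⁺] + K1K2/[H⁺]²) = 1/(1 + 10^+0.50 + 10^-3.04) = 0.2402
DIC = [CO2*]/α₀ = 5.298×10^-5 / 0.2402 = 0.2206 mmol/L
CA = (α₁ + 2α₂)·DIC = (0.7596 + 2×0.0002191) × 0.2206 = 0.168 mmol/L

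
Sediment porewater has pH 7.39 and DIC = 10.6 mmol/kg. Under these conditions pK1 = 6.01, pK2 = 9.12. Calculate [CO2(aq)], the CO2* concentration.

[CO2*] = 0.417 mmol/kg

α₀ = 1 / (1 + K1/[H⁺] + K1K2/[H⁺]²) = 1 / (1 + 10^+1.38 + 10^-0.35)
   = 1 / (1 + 23.988 + 0.44668) = 1/25.435 = 0.03932
[CO2*] = α₀ × DIC = 0.03932 × 10.6 = 0.417 mmol/kg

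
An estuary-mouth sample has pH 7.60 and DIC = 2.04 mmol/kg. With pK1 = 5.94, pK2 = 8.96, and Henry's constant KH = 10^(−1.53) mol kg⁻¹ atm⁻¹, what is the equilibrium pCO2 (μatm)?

α₀ = 1 / (1 + K1/[H⁺] + K1K2/[H⁺]²) = 1 / (1 + 10^+1.66 + 10^+0.30)
   = 1 / (1 + 45.709 + 1.9953) = 1/48.704 = 0.02053
[CO2*] = α₀ × DIC = 0.02053 × 2.04 = 0.04189 mmol/kg
pCO2 = [CO2*]/KH = 4.189×10^-5 / 2.951×10^-2 = 1420 μatm

pCO2 = 1420 μatm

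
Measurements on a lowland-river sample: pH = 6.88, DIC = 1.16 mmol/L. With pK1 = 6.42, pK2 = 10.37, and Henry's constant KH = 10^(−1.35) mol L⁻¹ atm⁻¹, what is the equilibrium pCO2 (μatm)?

α₀ = 1 / (1 + K1/[H⁺] + K1K2/[H⁺]²) = 1 / (1 + 10^+0.46 + 10^-3.03)
   = 1 / (1 + 2.8840 + 0.00093325) = 1/3.8850 = 0.2574
[CO2*] = α₀ × DIC = 0.2574 × 1.16 = 0.2986 mmol/L
pCO2 = [CO2*]/KH = 2.986×10^-4 / 4.467×10^-2 = 6680 μatm

pCO2 = 6680 μatm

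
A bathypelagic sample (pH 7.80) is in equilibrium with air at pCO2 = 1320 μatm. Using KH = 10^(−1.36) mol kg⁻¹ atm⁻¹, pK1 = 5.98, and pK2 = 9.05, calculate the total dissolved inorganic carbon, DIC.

[CO2*] = KH · pCO2 = 10^(−1.36) × 1320×10^-6 = 5.762×10^-5 mol/kg
α₀ = 1/(1 + K1/[H⁺] + K1K2/[H⁺]²) = 1/(1 + 10^+1.82 + 10^+0.57) = 0.01413
DIC = [CO2*]/α₀ = 5.762×10^-5 / 0.01413 = 4.08 mmol/kg

DIC = 4.08 mmol/kg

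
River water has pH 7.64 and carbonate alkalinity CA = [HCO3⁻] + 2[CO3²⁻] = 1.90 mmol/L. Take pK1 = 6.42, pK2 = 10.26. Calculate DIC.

DIC = 2.01 mmol/L

CA = [HCO3⁻] + 2[CO3²⁻] = (α₁ + 2α₂)·DIC
At pH 7.64: [H⁺]/K1 = 10^-1.22 = 0.060256, K2/[H⁺] = 10^-2.62 = 0.0023988
α₁ = 1/(1 + 0.060256 + 0.0023988) = 1/1.0627 = 0.9410; α₂ = α₁·K2/[H⁺] = 0.002257
α₁ + 2α₂ = 0.9456
DIC = CA / (α₁ + 2α₂) = 1.90 / 0.9456 = 2.01 mmol/L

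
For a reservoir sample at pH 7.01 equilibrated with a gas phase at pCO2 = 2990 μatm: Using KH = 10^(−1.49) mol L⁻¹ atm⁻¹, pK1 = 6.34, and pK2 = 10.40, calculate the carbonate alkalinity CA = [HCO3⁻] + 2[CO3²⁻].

CA = 0.453 mmol/L

[CO2*] = KH · pCO2 = 10^(−1.49) × 2990×10^-6 = 9.675×10^-5 mol/L
α₀ = 1/(1 + K1/[H⁺] + K1K2/[H⁺]²) = 1/(1 + 10^+0.67 + 10^-2.72) = 0.1761
DIC = [CO2*]/α₀ = 9.675×10^-5 / 0.1761 = 0.5495 mmol/L
CA = (α₁ + 2α₂)·DIC = (0.8236 + 2×0.0003355) × 0.5495 = 0.453 mmol/L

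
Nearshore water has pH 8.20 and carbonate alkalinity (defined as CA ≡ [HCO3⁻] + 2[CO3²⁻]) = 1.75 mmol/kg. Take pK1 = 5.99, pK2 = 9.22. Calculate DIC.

DIC = 1.62 mmol/kg

CA = [HCO3⁻] + 2[CO3²⁻] = (α₁ + 2α₂)·DIC
At pH 8.20: [H⁺]/K1 = 10^-2.21 = 0.0061660, K2/[H⁺] = 10^-1.02 = 0.095499
α₁ = 1/(1 + 0.0061660 + 0.095499) = 1/1.1017 = 0.9077; α₂ = α₁·K2/[H⁺] = 0.08669
α₁ + 2α₂ = 1.0811
DIC = CA / (α₁ + 2α₂) = 1.75 / 1.0811 = 1.62 mmol/kg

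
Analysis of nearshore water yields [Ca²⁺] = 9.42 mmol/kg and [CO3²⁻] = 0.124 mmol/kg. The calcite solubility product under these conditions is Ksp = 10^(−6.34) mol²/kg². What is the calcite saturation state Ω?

Ksp = 10^(−6.34) = 4.571×10^-7
Ω = [Ca²⁺][CO3²⁻]/Ksp = (9.42×10^-3)(0.124×10^-3) / 4.571×10^-7 = 2.56

Ω = 2.56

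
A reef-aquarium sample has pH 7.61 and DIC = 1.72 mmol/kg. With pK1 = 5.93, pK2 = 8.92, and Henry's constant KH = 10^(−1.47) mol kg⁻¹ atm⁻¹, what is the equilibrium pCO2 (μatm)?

pCO2 = 991 μatm

α₀ = 1 / (1 + K1/[H⁺] + K1K2/[H⁺]²) = 1 / (1 + 10^+1.68 + 10^+0.37)
   = 1 / (1 + 47.863 + 2.3442) = 1/51.207 = 0.01953
[CO2*] = α₀ × DIC = 0.01953 × 1.72 = 0.03359 mmol/kg
pCO2 = [CO2*]/KH = 3.359×10^-5 / 3.388×10^-2 = 991 μatm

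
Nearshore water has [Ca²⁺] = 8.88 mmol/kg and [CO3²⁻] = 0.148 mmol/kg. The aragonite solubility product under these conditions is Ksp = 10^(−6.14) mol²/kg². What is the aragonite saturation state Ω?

Ksp = 10^(−6.14) = 7.244×10^-7
Ω = [Ca²⁺][CO3²⁻]/Ksp = (8.88×10^-3)(0.148×10^-3) / 7.244×10^-7 = 1.81

Ω = 1.81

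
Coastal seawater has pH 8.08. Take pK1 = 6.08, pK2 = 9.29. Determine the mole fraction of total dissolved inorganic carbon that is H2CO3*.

α₀ = 1 / (1 + K1/[H⁺] + K1K2/[H⁺]²) = 1 / (1 + 10^+2.00 + 10^+0.79)
   = 1 / (1 + 100.00 + 6.1660) = 1/107.17 = 0.009331

α₀ = 0.00933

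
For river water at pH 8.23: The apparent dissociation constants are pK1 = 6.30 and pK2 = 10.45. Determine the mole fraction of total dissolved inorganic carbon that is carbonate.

α₂ = 0.00592

α₂ = 1 / (1 + [H⁺]/K2 + [H⁺]²/(K1K2)) = 1 / (1 + 10^+2.22 + 10^+0.29)
   = 1 / (1 + 165.96 + 1.9498) = 1/168.91 = 0.005920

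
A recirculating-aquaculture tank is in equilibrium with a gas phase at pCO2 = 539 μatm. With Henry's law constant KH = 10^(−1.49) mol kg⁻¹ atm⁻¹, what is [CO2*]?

KH = 10^(−1.49) = 3.236×10^-2 mol kg⁻¹ atm⁻¹
[CO2*] = KH · pCO2 = 3.236×10^-2 × 539×10^-6 atm = 1.74×10^-5 mol/kg

[CO2*] = 17.4 μmol/kg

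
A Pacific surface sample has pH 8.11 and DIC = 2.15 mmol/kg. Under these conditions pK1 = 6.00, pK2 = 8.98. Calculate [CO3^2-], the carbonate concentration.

[CO3²⁻] = 0.254 mmol/kg

α₂ = 1 / (1 + [H⁺]/K2 + [H⁺]²/(K1K2)) = 1 / (1 + 10^+0.87 + 10^-1.24)
   = 1 / (1 + 7.4131 + 0.057544) = 1/8.4706 = 0.1181
[CO3²⁻] = α₂ × DIC = 0.1181 × 2.15 = 0.254 mmol/kg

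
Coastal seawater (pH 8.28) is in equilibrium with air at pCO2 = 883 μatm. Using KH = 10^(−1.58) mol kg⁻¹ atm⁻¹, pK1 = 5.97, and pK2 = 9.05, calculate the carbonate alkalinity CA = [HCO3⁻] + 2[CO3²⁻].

[CO2*] = KH · pCO2 = 10^(−1.58) × 883×10^-6 = 2.323×10^-5 mol/kg
α₀ = 1/(1 + K1/[H⁺] + K1K2/[H⁺]²) = 1/(1 + 10^+2.31 + 10^+1.54) = 0.004169
DIC = [CO2*]/α₀ = 2.323×10^-5 / 0.004169 = 5.571 mmol/kg
CA = (α₁ + 2α₂)·DIC = (0.8513 + 2×0.1446) × 5.571 = 6.35 mmol/kg

CA = 6.35 mmol/kg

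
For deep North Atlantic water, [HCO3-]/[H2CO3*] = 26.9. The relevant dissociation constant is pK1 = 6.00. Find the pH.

From K1 = [H⁺][HCO3-]/[H2CO3*]:  pH = pK1 + log₁₀([HCO3-]/[H2CO3*])
log₁₀(26.9) = +1.430
pH = 6.00 + (+1.430) = 7.43

pH = 7.43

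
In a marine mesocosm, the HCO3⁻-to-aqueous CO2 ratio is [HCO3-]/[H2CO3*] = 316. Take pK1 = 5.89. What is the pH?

From K1 = [H⁺][HCO3-]/[H2CO3*]:  pH = pK1 + log₁₀([HCO3-]/[H2CO3*])
log₁₀(316) = +2.500
pH = 5.89 + (+2.500) = 8.39

pH = 8.39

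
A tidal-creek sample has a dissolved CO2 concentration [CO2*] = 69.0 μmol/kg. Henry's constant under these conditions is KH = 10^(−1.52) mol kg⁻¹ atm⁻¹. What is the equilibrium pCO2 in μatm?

KH = 10^(−1.52) = 3.020×10^-2 mol kg⁻¹ atm⁻¹
pCO2 = [CO2*]/KH = 69.0×10^-6 / 3.020×10^-2 = 2.28×10^-3 atm = 2280 μatm

pCO2 = 2280 μatm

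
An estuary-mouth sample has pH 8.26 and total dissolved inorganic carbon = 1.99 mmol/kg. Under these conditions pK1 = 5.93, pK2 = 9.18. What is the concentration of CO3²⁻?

α₂ = 1 / (1 + [H⁺]/K2 + [H⁺]²/(K1K2)) = 1 / (1 + 10^+0.92 + 10^-1.41)
   = 1 / (1 + 8.3176 + 0.038905) = 1/9.3565 = 0.1069
[CO3²⁻] = α₂ × DIC = 0.1069 × 1.99 = 0.213 mmol/kg

[CO3²⁻] = 0.213 mmol/kg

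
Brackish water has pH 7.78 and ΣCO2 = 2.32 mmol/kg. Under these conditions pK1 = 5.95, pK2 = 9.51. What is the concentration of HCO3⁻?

α₁ = 1 / (1 + [H⁺]/K1 + K2/[H⁺]) = 1 / (1 + 10^-1.83 + 10^-1.73)
   = 1 / (1 + 0.014791 + 0.018621) = 1/1.0334 = 0.9677
[HCO3⁻] = α₁ × DIC = 0.9677 × 2.32 = 2.24 mmol/kg

[HCO3⁻] = 2.24 mmol/kg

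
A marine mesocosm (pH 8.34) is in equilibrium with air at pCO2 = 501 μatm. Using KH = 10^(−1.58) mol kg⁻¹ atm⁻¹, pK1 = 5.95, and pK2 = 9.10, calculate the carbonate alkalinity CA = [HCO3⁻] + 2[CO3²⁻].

CA = 4.36 mmol/kg

[CO2*] = KH · pCO2 = 10^(−1.58) × 501×10^-6 = 1.318×10^-5 mol/kg
α₀ = 1/(1 + K1/[H⁺] + K1K2/[H⁺]²) = 1/(1 + 10^+2.39 + 10^+1.63) = 0.003459
DIC = [CO2*]/α₀ = 1.318×10^-5 / 0.003459 = 3.810 mmol/kg
CA = (α₁ + 2α₂)·DIC = (0.8490 + 2×0.1475) × 3.810 = 4.36 mmol/kg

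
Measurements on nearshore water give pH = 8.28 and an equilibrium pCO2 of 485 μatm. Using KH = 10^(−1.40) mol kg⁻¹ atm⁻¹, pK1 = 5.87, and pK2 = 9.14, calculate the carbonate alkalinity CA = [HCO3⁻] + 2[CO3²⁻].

CA = 6.33 mmol/kg

[CO2*] = KH · pCO2 = 10^(−1.40) × 485×10^-6 = 1.931×10^-5 mol/kg
α₀ = 1/(1 + K1/[H⁺] + K1K2/[H⁺]²) = 1/(1 + 10^+2.41 + 10^+1.55) = 0.003407
DIC = [CO2*]/α₀ = 1.931×10^-5 / 0.003407 = 5.667 mmol/kg
CA = (α₁ + 2α₂)·DIC = (0.8757 + 2×0.1209) × 5.667 = 6.33 mmol/kg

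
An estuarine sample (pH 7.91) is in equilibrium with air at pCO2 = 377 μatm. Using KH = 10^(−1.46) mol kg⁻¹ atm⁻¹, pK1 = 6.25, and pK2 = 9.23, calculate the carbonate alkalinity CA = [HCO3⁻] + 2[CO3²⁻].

[CO2*] = KH · pCO2 = 10^(−1.46) × 377×10^-6 = 1.307×10^-5 mol/kg
α₀ = 1/(1 + K1/[H⁺] + K1K2/[H⁺]²) = 1/(1 + 10^+1.66 + 10^+0.34) = 0.02045
DIC = [CO2*]/α₀ = 1.307×10^-5 / 0.02045 = 0.6392 mmol/kg
CA = (α₁ + 2α₂)·DIC = (0.9348 + 2×0.04474) × 0.6392 = 0.655 mmol/kg

CA = 0.655 mmol/kg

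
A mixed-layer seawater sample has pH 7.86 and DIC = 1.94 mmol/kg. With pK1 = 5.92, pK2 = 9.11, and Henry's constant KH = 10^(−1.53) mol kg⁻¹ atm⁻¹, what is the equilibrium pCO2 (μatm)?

α₀ = 1 / (1 + K1/[H⁺] + K1K2/[H⁺]²) = 1 / (1 + 10^+1.94 + 10^+0.69)
   = 1 / (1 + 87.096 + 4.8978) = 1/92.994 = 0.01075
[CO2*] = α₀ × DIC = 0.01075 × 1.94 = 0.02086 mmol/kg
pCO2 = [CO2*]/KH = 2.086×10^-5 / 2.951×10^-2 = 707 μatm

pCO2 = 707 μatm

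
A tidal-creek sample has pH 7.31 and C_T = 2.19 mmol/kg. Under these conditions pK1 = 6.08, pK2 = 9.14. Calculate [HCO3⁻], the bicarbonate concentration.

[HCO3⁻] = 2.04 mmol/kg

α₁ = 1 / (1 + [H⁺]/K1 + K2/[H⁺]) = 1 / (1 + 10^-1.23 + 10^-1.83)
   = 1 / (1 + 0.058884 + 0.014791) = 1/1.0737 = 0.9314
[HCO3⁻] = α₁ × DIC = 0.9314 × 2.19 = 2.04 mmol/kg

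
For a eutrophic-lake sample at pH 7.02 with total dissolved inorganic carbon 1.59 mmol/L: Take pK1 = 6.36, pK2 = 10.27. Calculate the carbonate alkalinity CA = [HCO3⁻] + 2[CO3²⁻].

CA = [HCO3⁻] + 2[CO3²⁻] = (α₁ + 2α₂)·DIC
At pH 7.02: [H⁺]/K1 = 10^-0.66 = 0.21878, K2/[H⁺] = 10^-3.25 = 0.00056234
α₁ = 1/(1 + 0.21878 + 0.00056234) = 1/1.2193 = 0.8201; α₂ = α₁·K2/[H⁺] = 0.0004612
α₁ + 2α₂ = 0.8210
CA = 0.8210 × 1.59 = 1.31 mmol/L

CA = 1.31 mmol/L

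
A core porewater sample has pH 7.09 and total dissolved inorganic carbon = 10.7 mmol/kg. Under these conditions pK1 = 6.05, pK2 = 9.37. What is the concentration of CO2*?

α₀ = 1 / (1 + K1/[H⁺] + K1K2/[H⁺]²) = 1 / (1 + 10^+1.04 + 10^-1.24)
   = 1 / (1 + 10.965 + 0.057544) = 1/12.022 = 0.08318
[CO2*] = α₀ × DIC = 0.08318 × 10.7 = 0.890 mmol/kg

[CO2*] = 0.890 mmol/kg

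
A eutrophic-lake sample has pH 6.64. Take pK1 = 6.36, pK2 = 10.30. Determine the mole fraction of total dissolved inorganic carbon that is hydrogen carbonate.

α₁ = 0.656

α₁ = 1 / (1 + [H⁺]/K1 + K2/[H⁺]) = 1 / (1 + 10^-0.28 + 10^-3.66)
   = 1 / (1 + 0.52481 + 0.00021878) = 1/1.5250 = 0.6557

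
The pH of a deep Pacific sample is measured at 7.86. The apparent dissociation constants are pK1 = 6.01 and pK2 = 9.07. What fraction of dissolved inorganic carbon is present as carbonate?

α₂ = 1 / (1 + [H⁺]/K2 + [H⁺]²/(K1K2)) = 1 / (1 + 10^+1.21 + 10^-0.64)
   = 1 / (1 + 16.218 + 0.22909) = 1/17.447 = 0.05732

α₂ = 0.0573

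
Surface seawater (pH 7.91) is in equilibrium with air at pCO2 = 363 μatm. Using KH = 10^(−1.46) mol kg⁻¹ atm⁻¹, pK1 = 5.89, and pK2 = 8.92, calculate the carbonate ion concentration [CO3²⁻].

[CO2*] = KH · pCO2 = 10^(−1.46) × 363×10^-6 = 1.259×10^-5 mol/kg
α₀ = 1/(1 + K1/[H⁺] + K1K2/[H⁺]²) = 1/(1 + 10^+2.02 + 10^+1.01) = 0.008625
DIC = [CO2*]/α₀ = 1.259×10^-5 / 0.008625 = 1.459 mmol/kg
[CO3²⁻] = α₂·DIC; α₂ = 0.08826, so [CO3²⁻] = 0.08826 × 1.459 = 0.129 mmol/kg

[CO3²⁻] = 0.129 mmol/kg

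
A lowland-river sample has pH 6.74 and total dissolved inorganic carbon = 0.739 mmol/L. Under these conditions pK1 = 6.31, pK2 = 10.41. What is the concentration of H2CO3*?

[CO2*] = 0.200 mmol/L

α₀ = 1 / (1 + K1/[H⁺] + K1K2/[H⁺]²) = 1 / (1 + 10^+0.43 + 10^-3.24)
   = 1 / (1 + 2.6915 + 0.00057544) = 1/3.6921 = 0.2708
[CO2*] = α₀ × DIC = 0.2708 × 0.739 = 0.200 mmol/L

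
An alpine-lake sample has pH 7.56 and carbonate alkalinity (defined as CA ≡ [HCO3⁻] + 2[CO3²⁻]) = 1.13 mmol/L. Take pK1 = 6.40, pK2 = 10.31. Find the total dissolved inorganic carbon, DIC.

CA = [HCO3⁻] + 2[CO3²⁻] = (α₁ + 2α₂)·DIC
At pH 7.56: [H⁺]/K1 = 10^-1.16 = 0.069183, K2/[H⁺] = 10^-2.75 = 0.0017783
α₁ = 1/(1 + 0.069183 + 0.0017783) = 1/1.0710 = 0.9337; α₂ = α₁·K2/[H⁺] = 0.001660
α₁ + 2α₂ = 0.9371
DIC = CA / (α₁ + 2α₂) = 1.13 / 0.9371 = 1.21 mmol/L

DIC = 1.21 mmol/L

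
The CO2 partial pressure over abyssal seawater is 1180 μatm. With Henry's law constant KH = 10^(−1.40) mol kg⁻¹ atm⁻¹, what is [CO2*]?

[CO2*] = 47.0 μmol/kg

KH = 10^(−1.40) = 3.981×10^-2 mol kg⁻¹ atm⁻¹
[CO2*] = KH · pCO2 = 3.981×10^-2 × 1180×10^-6 atm = 4.70×10^-5 mol/kg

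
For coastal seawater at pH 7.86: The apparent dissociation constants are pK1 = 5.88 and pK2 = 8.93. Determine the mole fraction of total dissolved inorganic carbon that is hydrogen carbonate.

α₁ = 1 / (1 + [H⁺]/K1 + K2/[H⁺]) = 1 / (1 + 10^-1.98 + 10^-1.07)
   = 1 / (1 + 0.010471 + 0.085114) = 1/1.0956 = 0.9128

α₁ = 0.913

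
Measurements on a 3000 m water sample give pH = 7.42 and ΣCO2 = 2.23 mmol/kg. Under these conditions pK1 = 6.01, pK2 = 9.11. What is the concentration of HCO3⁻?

α₁ = 1 / (1 + [H⁺]/K1 + K2/[H⁺]) = 1 / (1 + 10^-1.41 + 10^-1.69)
   = 1 / (1 + 0.038905 + 0.020417) = 1/1.0593 = 0.9440
[HCO3⁻] = α₁ × DIC = 0.9440 × 2.23 = 2.11 mmol/kg

[HCO3⁻] = 2.11 mmol/kg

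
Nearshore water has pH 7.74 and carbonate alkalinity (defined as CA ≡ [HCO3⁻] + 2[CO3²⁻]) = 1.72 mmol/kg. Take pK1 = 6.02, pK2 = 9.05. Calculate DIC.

DIC = 1.67 mmol/kg

CA = [HCO3⁻] + 2[CO3²⁻] = (α₁ + 2α₂)·DIC
At pH 7.74: [H⁺]/K1 = 10^-1.72 = 0.019055, K2/[H⁺] = 10^-1.31 = 0.048978
α₁ = 1/(1 + 0.019055 + 0.048978) = 1/1.0680 = 0.9363; α₂ = α₁·K2/[H⁺] = 0.04586
α₁ + 2α₂ = 1.0280
DIC = CA / (α₁ + 2α₂) = 1.72 / 1.0280 = 1.67 mmol/kg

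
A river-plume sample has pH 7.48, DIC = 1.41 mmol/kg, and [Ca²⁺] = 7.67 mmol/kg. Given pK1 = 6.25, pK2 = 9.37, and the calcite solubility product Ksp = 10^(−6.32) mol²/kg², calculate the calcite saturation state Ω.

α₂ = 1 / (1 + [H⁺]/K2 + [H⁺]²/(K1K2)) = 1 / (1 + 10^+1.89 + 10^+0.66)
   = 1 / (1 + 77.625 + 4.5709) = 1/83.196 = 0.01202
[CO3²⁻] = α₂ × DIC = 0.01202 × 1.41 = 0.01695 mmol/kg = 16.95 μmol/kg
Ksp = 10^(−6.32) = 4.786×10^-7
Ω = [Ca²⁺][CO3²⁻]/Ksp = (7.67×10^-3)(1.695×10^-5) / 4.786×10^-7 = 0.272

Ω = 0.272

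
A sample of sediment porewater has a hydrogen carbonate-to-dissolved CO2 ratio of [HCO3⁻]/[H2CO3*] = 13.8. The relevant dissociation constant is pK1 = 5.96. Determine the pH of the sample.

pH = 7.10

From K1 = [H⁺][HCO3⁻]/[H2CO3*]:  pH = pK1 + log₁₀([HCO3⁻]/[H2CO3*])
log₁₀(13.8) = +1.140
pH = 5.96 + (+1.140) = 7.10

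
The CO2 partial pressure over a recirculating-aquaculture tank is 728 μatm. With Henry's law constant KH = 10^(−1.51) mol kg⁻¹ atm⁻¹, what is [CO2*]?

KH = 10^(−1.51) = 3.090×10^-2 mol kg⁻¹ atm⁻¹
[CO2*] = KH · pCO2 = 3.090×10^-2 × 728×10^-6 atm = 2.25×10^-5 mol/kg

[CO2*] = 22.5 μmol/kg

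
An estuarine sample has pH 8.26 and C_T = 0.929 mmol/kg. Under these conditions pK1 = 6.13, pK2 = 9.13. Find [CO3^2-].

[CO3²⁻] = 0.110 mmol/kg

α₂ = 1 / (1 + [H⁺]/K2 + [H⁺]²/(K1K2)) = 1 / (1 + 10^+0.87 + 10^-1.26)
   = 1 / (1 + 7.4131 + 0.054954) = 1/8.4681 = 0.1181
[CO3²⁻] = α₂ × DIC = 0.1181 × 0.929 = 0.110 mmol/kg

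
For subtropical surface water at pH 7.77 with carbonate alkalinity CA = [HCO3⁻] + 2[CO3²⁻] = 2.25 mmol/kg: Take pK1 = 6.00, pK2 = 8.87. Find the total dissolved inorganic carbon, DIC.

DIC = 2.13 mmol/kg

CA = [HCO3⁻] + 2[CO3²⁻] = (α₁ + 2α₂)·DIC
At pH 7.77: [H⁺]/K1 = 10^-1.77 = 0.016982, K2/[H⁺] = 10^-1.10 = 0.079433
α₁ = 1/(1 + 0.016982 + 0.079433) = 1/1.0964 = 0.9121; α₂ = α₁·K2/[H⁺] = 0.07245
α₁ + 2α₂ = 1.0570
DIC = CA / (α₁ + 2α₂) = 2.25 / 1.0570 = 2.13 mmol/kg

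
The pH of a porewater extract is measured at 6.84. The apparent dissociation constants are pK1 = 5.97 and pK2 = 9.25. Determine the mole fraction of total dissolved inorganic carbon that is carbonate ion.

α₂ = 1 / (1 + [H⁺]/K2 + [H⁺]²/(K1K2)) = 1 / (1 + 10^+2.41 + 10^+1.54)
   = 1 / (1 + 257.04 + 34.674) = 1/292.71 = 0.003416

α₂ = 0.00342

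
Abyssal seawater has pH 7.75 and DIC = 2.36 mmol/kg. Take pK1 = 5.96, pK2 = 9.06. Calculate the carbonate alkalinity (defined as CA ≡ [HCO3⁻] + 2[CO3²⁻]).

CA = 2.43 mmol/kg

CA = [HCO3⁻] + 2[CO3²⁻] = (α₁ + 2α₂)·DIC
At pH 7.75: [H⁺]/K1 = 10^-1.79 = 0.016218, K2/[H⁺] = 10^-1.31 = 0.048978
α₁ = 1/(1 + 0.016218 + 0.048978) = 1/1.0652 = 0.9388; α₂ = α₁·K2/[H⁺] = 0.04598
α₁ + 2α₂ = 1.0308
CA = 1.0308 × 2.36 = 2.43 mmol/kg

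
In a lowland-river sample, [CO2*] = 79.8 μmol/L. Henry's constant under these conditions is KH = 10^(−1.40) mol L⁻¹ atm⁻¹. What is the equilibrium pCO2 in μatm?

pCO2 = 2000 μatm

KH = 10^(−1.40) = 3.981×10^-2 mol L⁻¹ atm⁻¹
pCO2 = [CO2*]/KH = 79.8×10^-6 / 3.981×10^-2 = 2.00×10^-3 atm = 2000 μatm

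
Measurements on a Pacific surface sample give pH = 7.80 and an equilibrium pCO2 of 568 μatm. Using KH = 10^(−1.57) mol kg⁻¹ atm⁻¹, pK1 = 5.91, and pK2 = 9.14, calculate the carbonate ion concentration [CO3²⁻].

[CO3²⁻] = 0.0542 mmol/kg

[CO2*] = KH · pCO2 = 10^(−1.57) × 568×10^-6 = 1.529×10^-5 mol/kg
α₀ = 1/(1 + K1/[H⁺] + K1K2/[H⁺]²) = 1/(1 + 10^+1.89 + 10^+0.55) = 0.01217
DIC = [CO2*]/α₀ = 1.529×10^-5 / 0.01217 = 1.256 mmol/kg
[CO3²⁻] = α₂·DIC; α₂ = 0.04318, so [CO3²⁻] = 0.04318 × 1.256 = 0.0542 mmol/kg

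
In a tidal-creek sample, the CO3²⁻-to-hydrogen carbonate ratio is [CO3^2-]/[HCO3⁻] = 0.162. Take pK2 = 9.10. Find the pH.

pH = 8.31

From K2 = [H⁺][CO3^2-]/[HCO3⁻]:  pH = pK2 + log₁₀([CO3^2-]/[HCO3⁻])
log₁₀(0.162) = -0.790
pH = 9.10 + (-0.790) = 8.31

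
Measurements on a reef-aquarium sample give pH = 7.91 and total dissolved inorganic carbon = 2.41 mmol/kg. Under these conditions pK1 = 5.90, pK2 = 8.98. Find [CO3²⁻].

α₂ = 1 / (1 + [H⁺]/K2 + [H⁺]²/(K1K2)) = 1 / (1 + 10^+1.07 + 10^-0.94)
   = 1 / (1 + 11.749 + 0.11482) = 1/12.864 = 0.07774
[CO3²⁻] = α₂ × DIC = 0.07774 × 2.41 = 0.187 mmol/kg

[CO3²⁻] = 0.187 mmol/kg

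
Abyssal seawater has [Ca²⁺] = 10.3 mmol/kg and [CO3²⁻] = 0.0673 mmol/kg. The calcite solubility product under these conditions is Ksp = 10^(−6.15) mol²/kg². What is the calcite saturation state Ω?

Ω = 0.979

Ksp = 10^(−6.15) = 7.079×10^-7
Ω = [Ca²⁺][CO3²⁻]/Ksp = (10.3×10^-3)(0.0673×10^-3) / 7.079×10^-7 = 0.979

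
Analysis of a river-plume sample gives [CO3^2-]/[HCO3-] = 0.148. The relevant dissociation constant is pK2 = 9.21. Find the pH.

pH = 8.38

From K2 = [H⁺][CO3^2-]/[HCO3-]:  pH = pK2 + log₁₀([CO3^2-]/[HCO3-])
log₁₀(0.148) = -0.830
pH = 9.21 + (-0.830) = 8.38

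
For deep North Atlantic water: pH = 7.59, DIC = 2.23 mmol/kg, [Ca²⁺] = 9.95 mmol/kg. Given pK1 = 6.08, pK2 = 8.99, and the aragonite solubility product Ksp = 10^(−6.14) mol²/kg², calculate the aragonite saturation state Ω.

α₂ = 1 / (1 + [H⁺]/K2 + [H⁺]²/(K1K2)) = 1 / (1 + 10^+1.40 + 10^-0.11)
   = 1 / (1 + 25.119 + 0.77625) = 1/26.895 = 0.03718
[CO3²⁻] = α₂ × DIC = 0.03718 × 2.23 = 0.08291 mmol/kg
Ksp = 10^(−6.14) = 7.244×10^-7
Ω = [Ca²⁺][CO3²⁻]/Ksp = (9.95×10^-3)(8.291×10^-5) / 7.244×10^-7 = 1.14

Ω = 1.14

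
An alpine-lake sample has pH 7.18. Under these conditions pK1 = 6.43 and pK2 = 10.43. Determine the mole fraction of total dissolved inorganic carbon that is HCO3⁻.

α₁ = 1 / (1 + [H⁺]/K1 + K2/[H⁺]) = 1 / (1 + 10^-0.75 + 10^-3.25)
   = 1 / (1 + 0.17783 + 0.00056234) = 1/1.1784 = 0.8486

α₁ = 0.849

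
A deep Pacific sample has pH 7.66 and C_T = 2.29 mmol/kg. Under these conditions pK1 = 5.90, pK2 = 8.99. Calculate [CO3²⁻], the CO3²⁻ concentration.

α₂ = 1 / (1 + [H⁺]/K2 + [H⁺]²/(K1K2)) = 1 / (1 + 10^+1.33 + 10^-0.43)
   = 1 / (1 + 21.380 + 0.37154) = 1/22.751 = 0.04395
[CO3²⁻] = α₂ × DIC = 0.04395 × 2.29 = 0.101 mmol/kg

[CO3²⁻] = 0.101 mmol/kg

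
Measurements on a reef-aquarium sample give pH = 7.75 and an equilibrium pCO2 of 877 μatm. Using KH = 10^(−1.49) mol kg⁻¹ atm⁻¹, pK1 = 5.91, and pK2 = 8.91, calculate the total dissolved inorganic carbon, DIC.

[CO2*] = KH · pCO2 = 10^(−1.49) × 877×10^-6 = 2.838×10^-5 mol/kg
α₀ = 1/(1 + K1/[H⁺] + K1K2/[H⁺]²) = 1/(1 + 10^+1.84 + 10^+0.68) = 0.01334
DIC = [CO2*]/α₀ = 2.838×10^-5 / 0.01334 = 2.13 mmol/kg

DIC = 2.13 mmol/kg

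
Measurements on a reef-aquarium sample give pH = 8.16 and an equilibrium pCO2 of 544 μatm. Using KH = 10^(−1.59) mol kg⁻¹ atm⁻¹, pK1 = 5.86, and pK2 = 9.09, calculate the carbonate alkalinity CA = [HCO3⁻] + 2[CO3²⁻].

CA = 3.45 mmol/kg

[CO2*] = KH · pCO2 = 10^(−1.59) × 544×10^-6 = 1.398×10^-5 mol/kg
α₀ = 1/(1 + K1/[H⁺] + K1K2/[H⁺]²) = 1/(1 + 10^+2.30 + 10^+1.37) = 0.004465
DIC = [CO2*]/α₀ = 1.398×10^-5 / 0.004465 = 3.132 mmol/kg
CA = (α₁ + 2α₂)·DIC = (0.8909 + 2×0.1047) × 3.132 = 3.45 mmol/kg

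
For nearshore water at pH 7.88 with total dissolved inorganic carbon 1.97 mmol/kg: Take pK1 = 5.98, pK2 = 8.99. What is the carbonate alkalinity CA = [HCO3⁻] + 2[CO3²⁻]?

CA = [HCO3⁻] + 2[CO3²⁻] = (α₁ + 2α₂)·DIC
At pH 7.88: [H⁺]/K1 = 10^-1.90 = 0.012589, K2/[H⁺] = 10^-1.11 = 0.077625
α₁ = 1/(1 + 0.012589 + 0.077625) = 1/1.0902 = 0.9173; α₂ = α₁·K2/[H⁺] = 0.07120
α₁ + 2α₂ = 1.0597
CA = 1.0597 × 1.97 = 2.09 mmol/kg

CA = 2.09 mmol/kg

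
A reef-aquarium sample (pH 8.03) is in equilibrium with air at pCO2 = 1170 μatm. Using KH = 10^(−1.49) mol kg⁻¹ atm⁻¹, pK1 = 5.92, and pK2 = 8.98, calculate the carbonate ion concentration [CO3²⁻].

[CO2*] = KH · pCO2 = 10^(−1.49) × 1170×10^-6 = 3.786×10^-5 mol/kg
α₀ = 1/(1 + K1/[H⁺] + K1K2/[H⁺]²) = 1/(1 + 10^+2.11 + 10^+1.16) = 0.006931
DIC = [CO2*]/α₀ = 3.786×10^-5 / 0.006931 = 5.462 mmol/kg
[CO3²⁻] = α₂·DIC; α₂ = 0.1002, so [CO3²⁻] = 0.1002 × 5.462 = 0.547 mmol/kg

[CO3²⁻] = 0.547 mmol/kg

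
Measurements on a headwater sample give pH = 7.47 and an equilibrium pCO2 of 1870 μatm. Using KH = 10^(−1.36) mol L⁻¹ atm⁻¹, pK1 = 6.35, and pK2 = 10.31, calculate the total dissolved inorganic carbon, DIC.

DIC = 1.16 mmol/L

[CO2*] = KH · pCO2 = 10^(−1.36) × 1870×10^-6 = 8.163×10^-5 mol/L
α₀ = 1/(1 + K1/[H⁺] + K1K2/[H⁺]²) = 1/(1 + 10^+1.12 + 10^-1.72) = 0.07041
DIC = [CO2*]/α₀ = 8.163×10^-5 / 0.07041 = 1.16 mmol/L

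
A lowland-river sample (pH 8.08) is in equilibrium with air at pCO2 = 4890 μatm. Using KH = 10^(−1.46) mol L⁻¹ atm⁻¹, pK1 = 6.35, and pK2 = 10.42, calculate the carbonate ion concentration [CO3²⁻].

[CO2*] = KH · pCO2 = 10^(−1.46) × 4890×10^-6 = 1.696×10^-4 mol/L
α₀ = 1/(1 + K1/[H⁺] + K1K2/[H⁺]²) = 1/(1 + 10^+1.73 + 10^-0.61) = 0.01820
DIC = [CO2*]/α₀ = 1.696×10^-4 / 0.01820 = 9.317 mmol/L
[CO3²⁻] = α₂·DIC; α₂ = 0.004467, so [CO3²⁻] = 0.004467 × 9.317 = 0.0416 mmol/L

[CO3²⁻] = 0.0416 mmol/L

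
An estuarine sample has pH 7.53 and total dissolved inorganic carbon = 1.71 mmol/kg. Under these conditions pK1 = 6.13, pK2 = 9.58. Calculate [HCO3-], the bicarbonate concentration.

α₁ = 1 / (1 + [H⁺]/K1 + K2/[H⁺]) = 1 / (1 + 10^-1.40 + 10^-2.05)
   = 1 / (1 + 0.039811 + 0.0089125) = 1/1.0487 = 0.9535
[HCO3⁻] = α₁ × DIC = 0.9535 × 1.71 = 1.63 mmol/kg

[HCO3⁻] = 1.63 mmol/kg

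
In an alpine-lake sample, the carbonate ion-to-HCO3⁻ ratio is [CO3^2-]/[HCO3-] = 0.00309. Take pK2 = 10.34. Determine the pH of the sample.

From K2 = [H⁺][CO3^2-]/[HCO3-]:  pH = pK2 + log₁₀([CO3^2-]/[HCO3-])
log₁₀(0.00309) = -2.510
pH = 10.34 + (-2.510) = 7.83

pH = 7.83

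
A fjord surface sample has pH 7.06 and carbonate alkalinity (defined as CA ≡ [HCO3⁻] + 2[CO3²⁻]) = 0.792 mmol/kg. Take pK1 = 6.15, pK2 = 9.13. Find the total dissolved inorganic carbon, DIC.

DIC = 0.881 mmol/kg

CA = [HCO3⁻] + 2[CO3²⁻] = (α₁ + 2α₂)·DIC
At pH 7.06: [H⁺]/K1 = 10^-0.91 = 0.12303, K2/[H⁺] = 10^-2.07 = 0.0085114
α₁ = 1/(1 + 0.12303 + 0.0085114) = 1/1.1315 = 0.8838; α₂ = α₁·K2/[H⁺] = 0.007522
α₁ + 2α₂ = 0.8988
DIC = CA / (α₁ + 2α₂) = 0.792 / 0.8988 = 0.881 mmol/kg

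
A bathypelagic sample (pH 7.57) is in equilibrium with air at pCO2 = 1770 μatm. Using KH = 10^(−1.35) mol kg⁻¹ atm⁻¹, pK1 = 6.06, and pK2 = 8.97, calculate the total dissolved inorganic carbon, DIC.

DIC = 2.74 mmol/kg

[CO2*] = KH · pCO2 = 10^(−1.35) × 1770×10^-6 = 7.906×10^-5 mol/kg
α₀ = 1/(1 + K1/[H⁺] + K1K2/[H⁺]²) = 1/(1 + 10^+1.51 + 10^+0.11) = 0.02886
DIC = [CO2*]/α₀ = 7.906×10^-5 / 0.02886 = 2.74 mmol/kg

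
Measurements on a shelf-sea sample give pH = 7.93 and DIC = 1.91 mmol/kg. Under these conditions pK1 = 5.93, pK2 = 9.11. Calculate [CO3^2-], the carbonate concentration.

α₂ = 1 / (1 + [H⁺]/K2 + [H⁺]²/(K1K2)) = 1 / (1 + 10^+1.18 + 10^-0.82)
   = 1 / (1 + 15.136 + 0.15136) = 1/16.287 = 0.06140
[CO3²⁻] = α₂ × DIC = 0.06140 × 1.91 = 0.117 mmol/kg

[CO3²⁻] = 0.117 mmol/kg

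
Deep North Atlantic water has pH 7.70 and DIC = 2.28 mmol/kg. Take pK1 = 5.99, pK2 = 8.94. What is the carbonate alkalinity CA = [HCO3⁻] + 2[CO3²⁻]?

CA = 2.36 mmol/kg

CA = [HCO3⁻] + 2[CO3²⁻] = (α₁ + 2α₂)·DIC
At pH 7.70: [H⁺]/K1 = 10^-1.71 = 0.019498, K2/[H⁺] = 10^-1.24 = 0.057544
α₁ = 1/(1 + 0.019498 + 0.057544) = 1/1.0770 = 0.9285; α₂ = α₁·K2/[H⁺] = 0.05343
α₁ + 2α₂ = 1.0353
CA = 1.0353 × 2.28 = 2.36 mmol/kg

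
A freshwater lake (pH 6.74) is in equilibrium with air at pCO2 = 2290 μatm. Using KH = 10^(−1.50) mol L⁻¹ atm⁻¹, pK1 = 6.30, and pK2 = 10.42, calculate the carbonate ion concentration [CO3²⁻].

[CO3²⁻] = 0.0417 μmol/L

[CO2*] = KH · pCO2 = 10^(−1.50) × 2290×10^-6 = 7.242×10^-5 mol/L
α₀ = 1/(1 + K1/[H⁺] + K1K2/[H⁺]²) = 1/(1 + 10^+0.44 + 10^-3.24) = 0.2663
DIC = [CO2*]/α₀ = 7.242×10^-5 / 0.2663 = 0.2719 mmol/L
[CO3²⁻] = α₂·DIC; α₂ = 0.0001533, so [CO3²⁻] = 0.0001533 × 0.2719 = 4.17×10^-5 mmol/L = 0.0417 μmol/L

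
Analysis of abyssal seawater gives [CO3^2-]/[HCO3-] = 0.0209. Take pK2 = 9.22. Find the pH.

From K2 = [H⁺][CO3^2-]/[HCO3-]:  pH = pK2 + log₁₀([CO3^2-]/[HCO3-])
log₁₀(0.0209) = -1.680
pH = 9.22 + (-1.680) = 7.54

pH = 7.54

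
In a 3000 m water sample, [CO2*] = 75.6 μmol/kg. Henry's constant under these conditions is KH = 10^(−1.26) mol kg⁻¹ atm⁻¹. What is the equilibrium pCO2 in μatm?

KH = 10^(−1.26) = 5.495×10^-2 mol kg⁻¹ atm⁻¹
pCO2 = [CO2*]/KH = 75.6×10^-6 / 5.495×10^-2 = 1.38×10^-3 atm = 1380 μatm

pCO2 = 1380 μatm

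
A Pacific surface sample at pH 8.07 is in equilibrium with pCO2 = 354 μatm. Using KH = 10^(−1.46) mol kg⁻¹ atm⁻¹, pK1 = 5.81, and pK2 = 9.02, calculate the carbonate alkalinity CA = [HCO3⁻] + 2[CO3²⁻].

CA = 2.73 mmol/kg

[CO2*] = KH · pCO2 = 10^(−1.46) × 354×10^-6 = 1.227×10^-5 mol/kg
α₀ = 1/(1 + K1/[H⁺] + K1K2/[H⁺]²) = 1/(1 + 10^+2.26 + 10^+1.31) = 0.004917
DIC = [CO2*]/α₀ = 1.227×10^-5 / 0.004917 = 2.496 mmol/kg
CA = (α₁ + 2α₂)·DIC = (0.8947 + 2×0.1004) × 2.496 = 2.73 mmol/kg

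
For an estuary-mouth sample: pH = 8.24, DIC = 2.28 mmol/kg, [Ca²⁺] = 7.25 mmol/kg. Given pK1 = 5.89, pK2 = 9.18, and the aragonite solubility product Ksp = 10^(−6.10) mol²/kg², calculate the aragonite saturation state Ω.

Ω = 2.13

α₂ = 1 / (1 + [H⁺]/K2 + [H⁺]²/(K1K2)) = 1 / (1 + 10^+0.94 + 10^-1.41)
   = 1 / (1 + 8.7096 + 0.038905) = 1/9.7485 = 0.1026
[CO3²⁻] = α₂ × DIC = 0.1026 × 2.28 = 0.2339 mmol/kg
Ksp = 10^(−6.10) = 7.943×10^-7
Ω = [Ca²⁺][CO3²⁻]/Ksp = (7.25×10^-3)(2.339×10^-4) / 7.943×10^-7 = 2.13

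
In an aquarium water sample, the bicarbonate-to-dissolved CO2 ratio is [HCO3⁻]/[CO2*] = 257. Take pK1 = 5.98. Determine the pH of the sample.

From K1 = [H⁺][HCO3⁻]/[CO2*]:  pH = pK1 + log₁₀([HCO3⁻]/[CO2*])
log₁₀(257) = +2.410
pH = 5.98 + (+2.410) = 8.39

pH = 8.39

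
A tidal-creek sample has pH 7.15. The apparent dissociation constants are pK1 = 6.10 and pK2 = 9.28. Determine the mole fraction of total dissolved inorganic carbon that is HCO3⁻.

α₁ = 0.912

α₁ = 1 / (1 + [H⁺]/K1 + K2/[H⁺]) = 1 / (1 + 10^-1.05 + 10^-2.13)
   = 1 / (1 + 0.089125 + 0.0074131) = 1/1.0965 = 0.9120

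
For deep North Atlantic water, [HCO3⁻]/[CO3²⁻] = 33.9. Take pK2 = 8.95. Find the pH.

From K2 = [H⁺][CO3²⁻]/[HCO3⁻]:  pH = pK2 − log₁₀([HCO3⁻]/[CO3²⁻])
log₁₀(33.9) = +1.530
pH = 8.95 − (+1.530) = 7.42

pH = 7.42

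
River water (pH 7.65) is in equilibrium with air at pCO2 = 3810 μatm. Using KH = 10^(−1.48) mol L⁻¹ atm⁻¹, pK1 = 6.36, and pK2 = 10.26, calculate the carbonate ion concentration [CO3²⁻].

[CO2*] = KH · pCO2 = 10^(−1.48) × 3810×10^-6 = 1.262×10^-4 mol/L
α₀ = 1/(1 + K1/[H⁺] + K1K2/[H⁺]²) = 1/(1 + 10^+1.29 + 10^-1.32) = 0.04867
DIC = [CO2*]/α₀ = 1.262×10^-4 / 0.04867 = 2.592 mmol/L
[CO3²⁻] = α₂·DIC; α₂ = 0.002330, so [CO3²⁻] = 0.002330 × 2.592 = 0.00604 mmol/L = 6.04 μmol/L

[CO3²⁻] = 6.04 μmol/L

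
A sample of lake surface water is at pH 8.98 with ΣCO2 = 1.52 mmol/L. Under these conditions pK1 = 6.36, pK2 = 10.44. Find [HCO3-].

[HCO3⁻] = 1.47 mmol/L

α₁ = 1 / (1 + [H⁺]/K1 + K2/[H⁺]) = 1 / (1 + 10^-2.62 + 10^-1.46)
   = 1 / (1 + 0.0023988 + 0.034674) = 1/1.0371 = 0.9643
[HCO3⁻] = α₁ × DIC = 0.9643 × 1.52 = 1.47 mmol/L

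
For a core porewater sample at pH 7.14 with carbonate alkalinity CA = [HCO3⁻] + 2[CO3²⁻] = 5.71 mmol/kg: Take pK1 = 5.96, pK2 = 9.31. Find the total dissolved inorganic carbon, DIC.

DIC = 6.04 mmol/kg

CA = [HCO3⁻] + 2[CO3²⁻] = (α₁ + 2α₂)·DIC
At pH 7.14: [H⁺]/K1 = 10^-1.18 = 0.066069, K2/[H⁺] = 10^-2.17 = 0.0067608
α₁ = 1/(1 + 0.066069 + 0.0067608) = 1/1.0728 = 0.9321; α₂ = α₁·K2/[H⁺] = 0.006302
α₁ + 2α₂ = 0.9447
DIC = CA / (α₁ + 2α₂) = 5.71 / 0.9447 = 6.04 mmol/kg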